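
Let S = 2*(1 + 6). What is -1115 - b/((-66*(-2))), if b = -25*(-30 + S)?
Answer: -36895/33 ≈ -1118.0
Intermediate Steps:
S = 14 (S = 2*7 = 14)
b = 400 (b = -25*(-30 + 14) = -25*(-16) = 400)
-1115 - b/((-66*(-2))) = -1115 - 400/((-66*(-2))) = -1115 - 400/132 = -1115 - 1*100/33 = -1115 - 100/33 = -36895/33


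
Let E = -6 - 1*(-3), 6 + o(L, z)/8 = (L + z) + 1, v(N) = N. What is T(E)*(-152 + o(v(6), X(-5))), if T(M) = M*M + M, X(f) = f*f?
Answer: 336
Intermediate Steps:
X(f) = f**2
o(L, z) = -40 + 8*L + 8*z (o(L, z) = -48 + 8*((L + z) + 1) = -48 + 8*(1 + L + z) = -48 + (8 + 8*L + 8*z) = -40 + 8*L + 8*z)
E = -3 (E = -6 + 3 = -3)
T(M) = M + M**2 (T(M) = M**2 + M = M + M**2)
T(E)*(-152 + o(v(6), X(-5))) = (-3*(1 - 3))*(-152 + (-40 + 8*6 + 8*(-5)**2)) = (-3*(-2))*(-152 + (-40 + 48 + 8*25)) = 6*(-152 + (-40 + 48 + 200)) = 6*(-152 + 208) = 6*56 = 336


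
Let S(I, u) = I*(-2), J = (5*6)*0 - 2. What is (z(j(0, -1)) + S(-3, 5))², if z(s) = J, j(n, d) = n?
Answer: 16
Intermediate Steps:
J = -2 (J = 30*0 - 2 = 0 - 2 = -2)
z(s) = -2
S(I, u) = -2*I
(z(j(0, -1)) + S(-3, 5))² = (-2 - 2*(-3))² = (-2 + 6)² = 4² = 16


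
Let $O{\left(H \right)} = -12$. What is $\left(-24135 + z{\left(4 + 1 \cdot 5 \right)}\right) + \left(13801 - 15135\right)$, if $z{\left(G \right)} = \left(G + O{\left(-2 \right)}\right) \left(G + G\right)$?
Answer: $-25523$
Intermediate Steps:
$z{\left(G \right)} = 2 G \left(-12 + G\right)$ ($z{\left(G \right)} = \left(G - 12\right) \left(G + G\right) = \left(-12 + G\right) 2 G = 2 G \left(-12 + G\right)$)
$\left(-24135 + z{\left(4 + 1 \cdot 5 \right)}\right) + \left(13801 - 15135\right) = \left(-24135 + 2 \left(4 + 1 \cdot 5\right) \left(-12 + \left(4 + 1 \cdot 5\right)\right)\right) + \left(13801 - 15135\right) = \left(-24135 + 2 \left(4 + 5\right) \left(-12 + \left(4 + 5\right)\right)\right) + \left(13801 - 15135\right) = \left(-24135 + 2 \cdot 9 \left(-12 + 9\right)\right) - 1334 = \left(-24135 + 2 \cdot 9 \left(-3\right)\right) - 1334 = \left(-24135 - 54\right) - 1334 = -24189 - 1334 = -25523$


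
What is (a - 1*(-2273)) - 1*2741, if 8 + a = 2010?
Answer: 1534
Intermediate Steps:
a = 2002 (a = -8 + 2010 = 2002)
(a - 1*(-2273)) - 1*2741 = (2002 - 1*(-2273)) - 1*2741 = (2002 + 2273) - 2741 = 4275 - 2741 = 1534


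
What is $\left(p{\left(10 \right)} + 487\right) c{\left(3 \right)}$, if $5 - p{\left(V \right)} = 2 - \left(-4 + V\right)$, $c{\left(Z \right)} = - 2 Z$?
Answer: $-2976$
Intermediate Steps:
$p{\left(V \right)} = -1 + V$ ($p{\left(V \right)} = 5 - \left(2 - \left(-4 + V\right)\right) = 5 - \left(6 - V\right) = 5 + \left(-6 + V\right) = -1 + V$)
$\left(p{\left(10 \right)} + 487\right) c{\left(3 \right)} = \left(\left(-1 + 10\right) + 487\right) \left(\left(-2\right) 3\right) = \left(9 + 487\right) \left(-6\right) = 496 \left(-6\right) = -2976$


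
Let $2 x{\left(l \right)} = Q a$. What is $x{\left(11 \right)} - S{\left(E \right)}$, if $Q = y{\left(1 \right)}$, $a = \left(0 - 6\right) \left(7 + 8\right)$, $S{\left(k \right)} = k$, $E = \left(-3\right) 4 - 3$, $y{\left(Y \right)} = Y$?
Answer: $-30$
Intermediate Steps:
$E = -15$ ($E = -12 - 3 = -15$)
$a = -90$ ($a = \left(-6\right) 15 = -90$)
$Q = 1$
$x{\left(l \right)} = -45$ ($x{\left(l \right)} = \frac{1 \left(-90\right)}{2} = \frac{1}{2} \left(-90\right) = -45$)
$x{\left(11 \right)} - S{\left(E \right)} = -45 - -15 = -45 + 15 = -30$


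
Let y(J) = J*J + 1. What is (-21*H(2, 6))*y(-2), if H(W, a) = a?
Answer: -630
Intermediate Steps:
y(J) = 1 + J² (y(J) = J² + 1 = 1 + J²)
(-21*H(2, 6))*y(-2) = (-21*6)*(1 + (-2)²) = -126*(1 + 4) = -126*5 = -630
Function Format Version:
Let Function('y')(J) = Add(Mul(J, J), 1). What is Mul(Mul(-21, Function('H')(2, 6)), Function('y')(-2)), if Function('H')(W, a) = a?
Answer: -630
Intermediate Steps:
Function('y')(J) = Add(1, Pow(J, 2)) (Function('y')(J) = Add(Pow(J, 2), 1) = Add(1, Pow(J, 2)))
Mul(Mul(-21, Function('H')(2, 6)), Function('y')(-2)) = Mul(Mul(-21, 6), Add(1, Pow(-2, 2))) = Mul(-126, Add(1, 4)) = Mul(-126, 5) = -630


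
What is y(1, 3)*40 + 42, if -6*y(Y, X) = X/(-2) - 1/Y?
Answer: 176/3 ≈ 58.667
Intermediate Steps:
y(Y, X) = 1/(6*Y) + X/12 (y(Y, X) = -(X/(-2) - 1/Y)/6 = -(X*(-1/2) - 1/Y)/6 = -(-X/2 - 1/Y)/6 = -(-1/Y - X/2)/6 = 1/(6*Y) + X/12)
y(1, 3)*40 + 42 = ((1/12)*(2 + 3*1)/1)*40 + 42 = ((1/12)*1*(2 + 3))*40 + 42 = ((1/12)*1*5)*40 + 42 = (5/12)*40 + 42 = 50/3 + 42 = 176/3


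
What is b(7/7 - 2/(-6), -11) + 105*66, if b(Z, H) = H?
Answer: 6919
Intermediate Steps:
b(7/7 - 2/(-6), -11) + 105*66 = -11 + 105*66 = -11 + 6930 = 6919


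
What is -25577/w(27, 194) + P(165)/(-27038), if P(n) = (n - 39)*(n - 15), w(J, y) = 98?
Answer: -346701563/1324862 ≈ -261.69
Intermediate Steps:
P(n) = (-39 + n)*(-15 + n)
-25577/w(27, 194) + P(165)/(-27038) = -25577/98 + (585 + 165**2 - 54*165)/(-27038) = -25577*1/98 + (585 + 27225 - 8910)*(-1/27038) = -25577/98 + 18900*(-1/27038) = -25577/98 - 9450/13519 = -346701563/1324862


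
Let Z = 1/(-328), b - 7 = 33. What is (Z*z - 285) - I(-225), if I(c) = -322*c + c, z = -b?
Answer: -2972905/41 ≈ -72510.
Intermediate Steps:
b = 40 (b = 7 + 33 = 40)
z = -40 (z = -1*40 = -40)
Z = -1/328 ≈ -0.0030488
I(c) = -321*c
(Z*z - 285) - I(-225) = (-1/328*(-40) - 285) - (-321)*(-225) = (5/41 - 285) - 1*72225 = -11680/41 - 72225 = -2972905/41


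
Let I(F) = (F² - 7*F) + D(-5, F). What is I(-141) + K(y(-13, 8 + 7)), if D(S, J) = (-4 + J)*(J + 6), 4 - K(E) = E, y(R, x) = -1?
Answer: 40448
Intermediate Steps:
K(E) = 4 - E
D(S, J) = (-4 + J)*(6 + J)
I(F) = -24 - 5*F + 2*F² (I(F) = (F² - 7*F) + (-24 + F² + 2*F) = -24 - 5*F + 2*F²)
I(-141) + K(y(-13, 8 + 7)) = (-24 - 5*(-141) + 2*(-141)²) + (4 - 1*(-1)) = (-24 + 705 + 2*19881) + (4 + 1) = (-24 + 705 + 39762) + 5 = 40443 + 5 = 40448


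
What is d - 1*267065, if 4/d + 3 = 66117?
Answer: -8828367703/33057 ≈ -2.6707e+5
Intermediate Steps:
d = 2/33057 (d = 4/(-3 + 66117) = 4/66114 = 4*(1/66114) = 2/33057 ≈ 6.0502e-5)
d - 1*267065 = 2/33057 - 1*267065 = 2/33057 - 267065 = -8828367703/33057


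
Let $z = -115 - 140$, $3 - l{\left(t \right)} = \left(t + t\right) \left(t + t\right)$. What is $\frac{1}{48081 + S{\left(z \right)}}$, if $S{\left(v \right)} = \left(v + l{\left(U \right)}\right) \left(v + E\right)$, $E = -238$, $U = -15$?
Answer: $\frac{1}{616017} \approx 1.6233 \cdot 10^{-6}$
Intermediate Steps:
$l{\left(t \right)} = 3 - 4 t^{2}$ ($l{\left(t \right)} = 3 - \left(t + t\right) \left(t + t\right) = 3 - 2 t 2 t = 3 - 4 t^{2}$)
$z = -255$ ($z = -115 - 140 = -255$)
$S{\left(v \right)} = \left(-897 + v\right) \left(-238 + v\right)$ ($S{\left(v \right)} = \left(v + \left(3 - 4 \left(-15\right)^{2}\right)\right) \left(v - 238\right) = \left(v + \left(3 - 900\right)\right) \left(-238 + v\right) = \left(v - 897\right) \left(-238 + v\right) = \left(-897 + v\right) \left(-238 + v\right)$)
$\frac{1}{48081 + S{\left(z \right)}} = \frac{1}{48081 + \left(213486 + \left(-255\right)^{2} - -289425\right)} = \frac{1}{48081 + \left(213486 + 65025 + 289425\right)} = \frac{1}{48081 + 567936} = \frac{1}{616017}$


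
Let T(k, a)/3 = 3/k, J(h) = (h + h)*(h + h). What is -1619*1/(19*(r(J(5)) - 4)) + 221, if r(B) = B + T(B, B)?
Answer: 40186291/182571 ≈ 220.11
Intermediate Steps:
J(h) = 4*h**2 (J(h) = (2*h)*(2*h) = 4*h**2)
T(k, a) = 9/k (T(k, a) = 3*(3/k) = 9/k)
r(B) = B + 9/B
-1619*1/(19*(r(J(5)) - 4)) + 221 = -1619*1/(19*((4*5**2 + 9/((4*5**2))) - 4)) + 221 = -1619*1/(19*((4*25 + 9/((4*25))) - 4)) + 221 = -1619*1/(19*((100 + 9/100) - 4)) + 221 = -1619*1/(19*(10009/100 - 4)) + 221 = -1619/(19*(9609/100)) + 221 = -1619/182571/100 + 221 = -1619*100/182571 + 221 = -161900/182571 + 221 = 40186291/182571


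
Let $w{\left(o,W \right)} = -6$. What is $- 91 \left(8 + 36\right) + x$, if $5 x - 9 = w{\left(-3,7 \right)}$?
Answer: $- \frac{20017}{5} \approx -4003.4$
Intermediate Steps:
$x = \frac{3}{5}$ ($x = \frac{9}{5} + \frac{1}{5} \left(-6\right) = \frac{9}{5} - \frac{6}{5} = \frac{3}{5} \approx 0.6$)
$- 91 \left(8 + 36\right) + x = - 91 \left(8 + 36\right) + \frac{3}{5} = \left(-91\right) 44 + \frac{3}{5} = -4004 + \frac{3}{5} = - \frac{20017}{5}$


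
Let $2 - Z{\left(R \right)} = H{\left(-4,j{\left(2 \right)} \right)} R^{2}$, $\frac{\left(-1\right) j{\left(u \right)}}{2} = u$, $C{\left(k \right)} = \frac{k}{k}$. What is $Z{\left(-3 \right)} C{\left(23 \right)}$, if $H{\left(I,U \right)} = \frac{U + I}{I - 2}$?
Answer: $-10$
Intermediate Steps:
$C{\left(k \right)} = 1$
$j{\left(u \right)} = - 2 u$
$H{\left(I,U \right)} = \frac{I + U}{-2 + I}$
$Z{\left(R \right)} = 2 - \frac{4 R^{2}}{3}$ ($Z{\left(R \right)} = 2 - \frac{-4 - 4}{-2 - 4} R^{2} = 2 - \frac{-4 - 4}{-6} R^{2} = 2 - \left(- \frac{1}{6}\right) \left(-8\right) R^{2} = 2 - \frac{4 R^{2}}{3}$)
$Z{\left(-3 \right)} C{\left(23 \right)} = \left(2 - \frac{4 \left(-3\right)^{2}}{3}\right) 1 = \left(2 - 12\right) 1 = \left(-10\right) 1 = -10$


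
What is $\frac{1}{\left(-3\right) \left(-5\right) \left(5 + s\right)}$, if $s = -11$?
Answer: $- \frac{1}{90} \approx -0.011111$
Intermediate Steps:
$\frac{1}{\left(-3\right) \left(-5\right) \left(5 + s\right)} = \frac{1}{\left(-3\right) \left(-5\right) \left(5 - 11\right)} = \frac{1}{15 \left(-6\right)} = \frac{1}{-90} = - \frac{1}{90}$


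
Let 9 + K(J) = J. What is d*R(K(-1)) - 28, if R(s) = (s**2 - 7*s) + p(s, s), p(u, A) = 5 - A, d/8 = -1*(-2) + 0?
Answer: 2932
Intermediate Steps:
d = 16 (d = 8*(-1*(-2) + 0) = 8*(2 + 0) = 8*2 = 16)
K(J) = -9 + J
R(s) = 5 + s**2 - 8*s (R(s) = (s**2 - 7*s) + (5 - s) = 5 + s**2 - 8*s)
d*R(K(-1)) - 28 = 16*(5 + (-9 - 1)**2 - 8*(-9 - 1)) - 28 = 16*(5 + (-10)**2 - 8*(-10)) - 28 = 16*(5 + 100 + 80) - 28 = 16*185 - 28 = 2960 - 28 = 2932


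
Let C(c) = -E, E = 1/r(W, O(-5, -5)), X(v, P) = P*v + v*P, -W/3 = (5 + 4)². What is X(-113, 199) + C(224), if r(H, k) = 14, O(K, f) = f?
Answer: -629637/14 ≈ -44974.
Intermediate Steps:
W = -243 (W = -3*(5 + 4)² = -3*9² = -3*81 = -243)
X(v, P) = 2*P*v (X(v, P) = P*v + P*v = 2*P*v)
E = 1/14 ≈ 0.071429
C(c) = -1/14 (C(c) = -1*1/14 = -1/14)
X(-113, 199) + C(224) = 2*199*(-113) - 1/14 = -44974 - 1/14 = -629637/14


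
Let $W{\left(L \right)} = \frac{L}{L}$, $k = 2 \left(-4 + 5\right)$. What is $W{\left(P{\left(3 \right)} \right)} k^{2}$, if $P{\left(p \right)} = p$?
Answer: $4$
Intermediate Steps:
$k = 2$ ($k = 2 \cdot 1 = 2$)
$W{\left(L \right)} = 1$
$W{\left(P{\left(3 \right)} \right)} k^{2} = 1 \cdot 2^{2} = 1 \cdot 4 = 4$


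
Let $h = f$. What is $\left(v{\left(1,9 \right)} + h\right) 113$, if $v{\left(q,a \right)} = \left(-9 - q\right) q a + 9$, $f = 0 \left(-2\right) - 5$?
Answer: $-9718$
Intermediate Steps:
$f = -5$ ($f = 0 - 5 = -5$)
$v{\left(q,a \right)} = 9 + a q \left(-9 - q\right)$ ($v{\left(q,a \right)} = q \left(-9 - q\right) a + 9 = a q \left(-9 - q\right) + 9 = 9 + a q \left(-9 - q\right)$)
$h = -5$
$\left(v{\left(1,9 \right)} + h\right) 113 = \left(\left(9 - 9 \cdot 1^{2} - 81 \cdot 1\right) - 5\right) 113 = \left(\left(9 - 9 \cdot 1 - 81\right) - 5\right) 113 = \left(\left(9 - 9 - 81\right) - 5\right) 113 = \left(-81 - 5\right) 113 = \left(-86\right) 113 = -9718$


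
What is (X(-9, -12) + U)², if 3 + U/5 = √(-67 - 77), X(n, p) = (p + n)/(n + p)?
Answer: -3404 - 1680*I ≈ -3404.0 - 1680.0*I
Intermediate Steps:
X(n, p) = 1 (X(n, p) = (n + p)/(n + p) = 1)
U = -15 + 60*I (U = -15 + 5*√(-67 - 77) = -15 + 5*√(-144) = -15 + 5*(12*I) = -15 + 60*I ≈ -15.0 + 60.0*I)
(X(-9, -12) + U)² = (1 + (-15 + 60*I))² = (-14 + 60*I)²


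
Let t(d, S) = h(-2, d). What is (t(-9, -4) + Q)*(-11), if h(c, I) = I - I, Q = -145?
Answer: 1595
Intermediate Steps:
h(c, I) = 0
t(d, S) = 0
(t(-9, -4) + Q)*(-11) = (0 - 145)*(-11) = -145*(-11) = 1595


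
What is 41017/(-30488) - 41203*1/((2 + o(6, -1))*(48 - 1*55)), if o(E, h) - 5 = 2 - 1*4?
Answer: 1254761469/1067080 ≈ 1175.9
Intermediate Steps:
o(E, h) = 3 (o(E, h) = 5 + (2 - 1*4) = 5 + (2 - 4) = 5 - 2 = 3)
41017/(-30488) - 41203*1/((2 + o(6, -1))*(48 - 1*55)) = 41017/(-30488) - 41203*1/((2 + 3)*(48 - 1*55)) = 41017*(-1/30488) - 41203*1/(5*(48 - 55)) = -41017/30488 - 41203/(5*(-7)) = -41017/30488 - 41203/(-35) = -41017/30488 - 41203*(-1/35) = -41017/30488 + 41203/35 = 1254761469/1067080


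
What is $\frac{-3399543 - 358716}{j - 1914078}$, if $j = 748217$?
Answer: $\frac{3758259}{1165861} \approx 3.2236$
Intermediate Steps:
$\frac{-3399543 - 358716}{j - 1914078} = \frac{-3399543 - 358716}{748217 - 1914078} = - \frac{3758259}{-1165861} = \left(-3758259\right) \left(- \frac{1}{1165861}\right) = \frac{3758259}{1165861}$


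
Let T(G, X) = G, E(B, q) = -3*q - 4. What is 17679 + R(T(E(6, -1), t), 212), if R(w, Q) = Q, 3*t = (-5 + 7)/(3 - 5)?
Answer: 17891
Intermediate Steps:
E(B, q) = -4 - 3*q
t = -⅓ (t = ((-5 + 7)/(3 - 5))/3 = (2/(-2))/3 = (2*(-½))/3 = (⅓)*(-1) = -⅓ ≈ -0.33333)
17679 + R(T(E(6, -1), t), 212) = 17679 + 212 = 17891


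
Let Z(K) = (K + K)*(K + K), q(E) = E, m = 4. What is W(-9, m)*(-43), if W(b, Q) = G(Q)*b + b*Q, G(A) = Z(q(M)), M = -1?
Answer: 3096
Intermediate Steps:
Z(K) = 4*K**2 (Z(K) = (2*K)*(2*K) = 4*K**2)
G(A) = 4 (G(A) = 4*(-1)**2 = 4*1 = 4)
W(b, Q) = 4*b + Q*b (W(b, Q) = 4*b + b*Q = 4*b + Q*b)
W(-9, m)*(-43) = -9*(4 + 4)*(-43) = -9*8*(-43) = -72*(-43) = 3096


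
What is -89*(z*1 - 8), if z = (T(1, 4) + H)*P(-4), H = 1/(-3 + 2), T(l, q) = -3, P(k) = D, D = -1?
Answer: 356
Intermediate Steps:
P(k) = -1
H = -1 (H = 1/(-1) = -1)
z = 4 (z = (-3 - 1)*(-1) = -4*(-1) = 4)
-89*(z*1 - 8) = -89*(4*1 - 8) = -89*(4 - 8) = -89*(-4) = 356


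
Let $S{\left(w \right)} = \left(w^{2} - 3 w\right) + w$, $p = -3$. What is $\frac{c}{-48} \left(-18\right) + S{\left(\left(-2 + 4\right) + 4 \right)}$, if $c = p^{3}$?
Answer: $\frac{111}{8} \approx 13.875$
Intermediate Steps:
$S{\left(w \right)} = w^{2} - 2 w$
$c = -27$ ($c = \left(-3\right)^{3} = -27$)
$\frac{c}{-48} \left(-18\right) + S{\left(\left(-2 + 4\right) + 4 \right)} = - \frac{27}{-48} \left(-18\right) + \left(\left(-2 + 4\right) + 4\right) \left(-2 + \left(\left(-2 + 4\right) + 4\right)\right) = \left(-27\right) \left(- \frac{1}{48}\right) \left(-18\right) + \left(2 + 4\right) \left(-2 + \left(2 + 4\right)\right) = \frac{9}{16} \left(-18\right) + 6 \left(-2 + 6\right) = - \frac{81}{8} + 6 \cdot 4 = - \frac{81}{8} + 24 = \frac{111}{8}$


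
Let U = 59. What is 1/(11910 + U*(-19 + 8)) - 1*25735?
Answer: -289801834/11261 ≈ -25735.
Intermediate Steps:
1/(11910 + U*(-19 + 8)) - 1*25735 = 1/(11910 + 59*(-19 + 8)) - 1*25735 = 1/(11910 + 59*(-11)) - 25735 = 1/(11910 - 649) - 25735 = 1/11261 - 25735 = -289801834/11261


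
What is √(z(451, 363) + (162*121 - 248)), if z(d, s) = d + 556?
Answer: √20361 ≈ 142.69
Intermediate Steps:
z(d, s) = 556 + d
√(z(451, 363) + (162*121 - 248)) = √((556 + 451) + (162*121 - 248)) = √(1007 + (19602 - 248)) = √(1007 + 19354) = √20361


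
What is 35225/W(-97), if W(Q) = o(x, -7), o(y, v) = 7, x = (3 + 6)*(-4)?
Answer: 35225/7 ≈ 5032.1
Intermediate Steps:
x = -36 (x = 9*(-4) = -36)
W(Q) = 7
35225/W(-97) = 35225/7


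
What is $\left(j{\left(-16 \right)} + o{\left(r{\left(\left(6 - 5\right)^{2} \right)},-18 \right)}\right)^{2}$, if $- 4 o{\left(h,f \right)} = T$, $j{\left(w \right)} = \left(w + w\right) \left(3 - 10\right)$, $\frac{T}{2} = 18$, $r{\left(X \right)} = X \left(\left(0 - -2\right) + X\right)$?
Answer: $46225$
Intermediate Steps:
$r{\left(X \right)} = X \left(2 + X\right)$ ($r{\left(X \right)} = X \left(\left(0 + 2\right) + X\right) = X \left(2 + X\right)$)
$T = 36$ ($T = 2 \cdot 18 = 36$)
$j{\left(w \right)} = - 14 w$ ($j{\left(w \right)} = 2 w \left(-7\right) = - 14 w$)
$o{\left(h,f \right)} = -9$ ($o{\left(h,f \right)} = \left(- \frac{1}{4}\right) 36 = -9$)
$\left(j{\left(-16 \right)} + o{\left(r{\left(\left(6 - 5\right)^{2} \right)},-18 \right)}\right)^{2} = \left(\left(-14\right) \left(-16\right) - 9\right)^{2} = \left(224 - 9\right)^{2} = 215^{2} = 46225$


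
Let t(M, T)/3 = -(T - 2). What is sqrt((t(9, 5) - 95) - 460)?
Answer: 2*I*sqrt(141) ≈ 23.749*I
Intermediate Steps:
t(M, T) = 6 - 3*T (t(M, T) = 3*(-(T - 2)) = 3*(-(-2 + T)) = 3*(2 - T) = 6 - 3*T)
sqrt((t(9, 5) - 95) - 460) = sqrt(((6 - 3*5) - 95) - 460) = sqrt(((6 - 15) - 95) - 460) = sqrt((-9 - 95) - 460) = sqrt(-104 - 460) = sqrt(-564) = 2*I*sqrt(141)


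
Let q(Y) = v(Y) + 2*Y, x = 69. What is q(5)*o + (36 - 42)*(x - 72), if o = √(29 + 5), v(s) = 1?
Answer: 18 + 11*√34 ≈ 82.141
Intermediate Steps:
q(Y) = 1 + 2*Y
o = √34 ≈ 5.8309
q(5)*o + (36 - 42)*(x - 72) = (1 + 2*5)*√34 + (36 - 42)*(69 - 72) = (1 + 10)*√34 - 6*(-3) = 11*√34 + 18 = 18 + 11*√34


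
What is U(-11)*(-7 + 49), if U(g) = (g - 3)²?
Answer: 8232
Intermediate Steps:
U(g) = (-3 + g)²
U(-11)*(-7 + 49) = (-3 - 11)²*(-7 + 49) = (-14)²*42 = 196*42 = 8232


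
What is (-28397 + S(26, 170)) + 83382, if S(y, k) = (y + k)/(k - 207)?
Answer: 2034249/37 ≈ 54980.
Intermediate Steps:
S(y, k) = (k + y)/(-207 + k)
(-28397 + S(26, 170)) + 83382 = (-28397 + (170 + 26)/(-207 + 170)) + 83382 = (-28397 + 196/(-37)) + 83382 = (-28397 - 1/37*196) + 83382 = (-28397 - 196/37) + 83382 = -1050885/37 + 83382 = 2034249/37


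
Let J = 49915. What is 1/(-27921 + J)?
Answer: 1/21994 ≈ 4.5467e-5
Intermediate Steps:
1/(-27921 + J) = 1/(-27921 + 49915) = 1/21994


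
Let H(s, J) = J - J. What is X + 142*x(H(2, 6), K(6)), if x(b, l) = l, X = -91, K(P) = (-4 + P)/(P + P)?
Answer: -202/3 ≈ -67.333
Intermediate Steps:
K(P) = (-4 + P)/(2*P) (K(P) = (-4 + P)/((2*P)) = (-4 + P)*(1/(2*P)) = (-4 + P)/(2*P))
H(s, J) = 0
X + 142*x(H(2, 6), K(6)) = -91 + 142*((½)*(-4 + 6)/6) = -91 + 142*((½)*(⅙)*2) = -91 + 142*(⅙) = -91 + 71/3 = -202/3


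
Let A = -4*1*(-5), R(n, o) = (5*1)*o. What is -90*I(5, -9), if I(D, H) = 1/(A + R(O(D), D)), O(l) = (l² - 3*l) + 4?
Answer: -2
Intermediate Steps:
O(l) = 4 + l² - 3*l
R(n, o) = 5*o
A = 20 (A = -4*(-5) = 20)
I(D, H) = 1/(20 + 5*D)
-90*I(5, -9) = -18/(4 + 5) = -18/9 = -90*1/45 = -2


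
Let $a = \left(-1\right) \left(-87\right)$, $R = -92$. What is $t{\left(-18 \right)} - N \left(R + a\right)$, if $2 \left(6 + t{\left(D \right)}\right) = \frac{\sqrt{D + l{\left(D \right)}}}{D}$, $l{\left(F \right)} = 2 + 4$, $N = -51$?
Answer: $-261 - \frac{i \sqrt{3}}{18} \approx -261.0 - 0.096225 i$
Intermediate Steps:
$l{\left(F \right)} = 6$
$a = 87$
$t{\left(D \right)} = -6 + \frac{\sqrt{6 + D}}{2 D}$ ($t{\left(D \right)} = -6 + \frac{\sqrt{D + 6} \frac{1}{D}}{2} = -6 + \frac{\sqrt{6 + D} \frac{1}{D}}{2} = -6 + \frac{\frac{1}{D} \sqrt{6 + D}}{2} = -6 + \frac{\sqrt{6 + D}}{2 D}$)
$t{\left(-18 \right)} - N \left(R + a\right) = \left(-6 + \frac{\sqrt{6 - 18}}{2 \left(-18\right)}\right) - - 51 \left(-92 + 87\right) = \left(-6 + \frac{1}{2} \left(- \frac{1}{18}\right) \sqrt{-12}\right) - \left(-51\right) \left(-5\right) = \left(-6 + \frac{1}{2} \left(- \frac{1}{18}\right) 2 i \sqrt{3}\right) - 255 = \left(-6 - \frac{i \sqrt{3}}{18}\right) - 255 = -261 - \frac{i \sqrt{3}}{18}$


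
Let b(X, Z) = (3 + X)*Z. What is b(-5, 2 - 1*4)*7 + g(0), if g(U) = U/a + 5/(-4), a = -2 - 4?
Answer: 107/4 ≈ 26.750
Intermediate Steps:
b(X, Z) = Z*(3 + X)
a = -6
g(U) = -5/4 - U/6 (g(U) = U/(-6) + 5/(-4) = U*(-⅙) + 5*(-¼) = -U/6 - 5/4 = -5/4 - U/6)
b(-5, 2 - 1*4)*7 + g(0) = ((2 - 1*4)*(3 - 5))*7 + (-5/4 - ⅙*0) = ((2 - 4)*(-2))*7 + (-5/4 + 0) = -2*(-2)*7 - 5/4 = 4*7 - 5/4 = 28 - 5/4 = 107/4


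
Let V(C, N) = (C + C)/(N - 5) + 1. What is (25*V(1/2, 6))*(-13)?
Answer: -650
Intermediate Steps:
V(C, N) = 1 + 2*C/(-5 + N) (V(C, N) = (2*C)/(-5 + N) + 1 = 2*C/(-5 + N) + 1 = 1 + 2*C/(-5 + N))
(25*V(1/2, 6))*(-13) = (25*((-5 + 6 + 2/2)/(-5 + 6)))*(-13) = (25*((-5 + 6 + 2*(1/2))/1))*(-13) = (25*(1*(-5 + 6 + 1)))*(-13) = (25*(1*2))*(-13) = (25*2)*(-13) = 50*(-13) = -650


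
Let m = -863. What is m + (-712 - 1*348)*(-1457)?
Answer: 1543557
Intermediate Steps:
m + (-712 - 1*348)*(-1457) = -863 + (-712 - 1*348)*(-1457) = -863 + (-712 - 348)*(-1457) = -863 - 1060*(-1457) = -863 + 1544420 = 1543557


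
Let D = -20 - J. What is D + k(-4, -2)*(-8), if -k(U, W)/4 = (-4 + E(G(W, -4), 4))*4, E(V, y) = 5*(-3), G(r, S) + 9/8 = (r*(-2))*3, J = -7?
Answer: -2445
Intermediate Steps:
G(r, S) = -9/8 - 6*r (G(r, S) = -9/8 + (r*(-2))*3 = -9/8 - 2*r*3 = -9/8 - 6*r)
D = -13 (D = -20 - 1*(-7) = -20 + 7 = -13)
E(V, y) = -15
k(U, W) = 304 (k(U, W) = -4*(-4 - 15)*4 = -(-76)*4 = -4*(-76) = 304)
D + k(-4, -2)*(-8) = -13 + 304*(-8) = -13 - 2432 = -2445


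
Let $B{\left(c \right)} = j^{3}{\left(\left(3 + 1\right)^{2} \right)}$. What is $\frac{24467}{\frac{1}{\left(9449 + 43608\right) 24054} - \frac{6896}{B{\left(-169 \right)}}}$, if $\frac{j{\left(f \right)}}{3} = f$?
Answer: $- \frac{35971885116778752}{91676074951} \approx -3.9238 \cdot 10^{5}$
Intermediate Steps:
$j{\left(f \right)} = 3 f$
$B{\left(c \right)} = 110592$ ($B{\left(c \right)} = \left(3 \left(3 + 1\right)^{2}\right)^{3} = \left(3 \cdot 4^{2}\right)^{3} = \left(3 \cdot 16\right)^{3} = 48^{3} = 110592$)
$\frac{24467}{\frac{1}{\left(9449 + 43608\right) 24054} - \frac{6896}{B{\left(-169 \right)}}} = \frac{24467}{\frac{1}{\left(9449 + 43608\right) 24054} - \frac{6896}{110592}} = \frac{24467}{\frac{1}{53057} \cdot \frac{1}{24054} - \frac{431}{6912}} = \frac{24467}{\frac{1}{1276233078} - \frac{431}{6912}} = \frac{24467}{- \frac{91676074951}{1470220505856}} = 24467 \left(- \frac{1470220505856}{91676074951}\right) = - \frac{35971885116778752}{91676074951}$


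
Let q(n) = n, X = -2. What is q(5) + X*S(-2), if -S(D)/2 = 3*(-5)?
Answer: -55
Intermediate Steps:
S(D) = 30 (S(D) = -6*(-5) = -2*(-15) = 30)
q(5) + X*S(-2) = 5 - 2*30 = 5 - 60 = -55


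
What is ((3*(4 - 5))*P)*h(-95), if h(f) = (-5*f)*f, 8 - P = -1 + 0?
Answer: 1218375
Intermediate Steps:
P = 9 (P = 8 - (-1 + 0) = 8 - 1*(-1) = 8 + 1 = 9)
h(f) = -5*f²
((3*(4 - 5))*P)*h(-95) = ((3*(4 - 5))*9)*(-5*(-95)²) = ((3*(-1))*9)*(-5*9025) = -3*9*(-45125) = -27*(-45125) = 1218375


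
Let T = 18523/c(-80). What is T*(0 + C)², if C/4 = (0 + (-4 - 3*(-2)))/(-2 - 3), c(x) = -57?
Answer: -1185472/1425 ≈ -831.91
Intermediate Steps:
C = -8/5 (C = 4*((0 + (-4 - 3*(-2)))/(-2 - 3)) = 4*((0 + (-4 + 6))/(-5)) = 4*((0 + 2)*(-⅕)) = 4*(2*(-⅕)) = 4*(-⅖) = -8/5 ≈ -1.6000)
T = -18523/57 (T = 18523/(-57) = 18523*(-1/57) = -18523/57 ≈ -324.96)
T*(0 + C)² = -18523*(0 - 8/5)²/57 = -18523*(-8/5)²/57 = -18523/57*64/25 = -1185472/1425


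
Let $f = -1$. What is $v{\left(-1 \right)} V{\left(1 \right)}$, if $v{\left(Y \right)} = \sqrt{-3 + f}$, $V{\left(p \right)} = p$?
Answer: $2 i \approx 2.0 i$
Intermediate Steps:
$v{\left(Y \right)} = 2 i$ ($v{\left(Y \right)} = \sqrt{-3 - 1} = \sqrt{-4} = 2 i$)
$v{\left(-1 \right)} V{\left(1 \right)} = 2 i 1 = 2 i$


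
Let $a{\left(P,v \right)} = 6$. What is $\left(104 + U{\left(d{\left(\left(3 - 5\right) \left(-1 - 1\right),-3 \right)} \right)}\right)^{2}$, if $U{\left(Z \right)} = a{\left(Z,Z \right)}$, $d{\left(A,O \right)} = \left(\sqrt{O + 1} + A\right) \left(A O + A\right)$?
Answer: $12100$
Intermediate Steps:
$d{\left(A,O \right)} = \left(A + \sqrt{1 + O}\right) \left(A + A O\right)$ ($d{\left(A,O \right)} = \left(\sqrt{1 + O} + A\right) \left(A + A O\right) = \left(A + \sqrt{1 + O}\right) \left(A + A O\right)$)
$U{\left(Z \right)} = 6$
$\left(104 + U{\left(d{\left(\left(3 - 5\right) \left(-1 - 1\right),-3 \right)} \right)}\right)^{2} = \left(104 + 6\right)^{2} = 110^{2} = 12100$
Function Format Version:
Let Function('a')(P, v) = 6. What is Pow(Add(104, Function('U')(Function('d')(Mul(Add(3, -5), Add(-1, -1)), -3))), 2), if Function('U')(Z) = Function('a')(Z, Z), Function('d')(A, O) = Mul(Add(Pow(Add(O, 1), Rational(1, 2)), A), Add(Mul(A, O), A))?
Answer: 12100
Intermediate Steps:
Function('d')(A, O) = Mul(Add(A, Pow(Add(1, O), Rational(1, 2))), Add(A, Mul(A, O))) (Function('d')(A, O) = Mul(Add(Pow(Add(1, O), Rational(1, 2)), A), Add(A, Mul(A, O))) = Mul(Add(A, Pow(Add(1, O), Rational(1, 2))), Add(A, Mul(A, O))))
Function('U')(Z) = 6
Pow(Add(104, Function('U')(Function('d')(Mul(Add(3, -5), Add(-1, -1)), -3))), 2) = Pow(Add(104, 6), 2) = Pow(110, 2) = 12100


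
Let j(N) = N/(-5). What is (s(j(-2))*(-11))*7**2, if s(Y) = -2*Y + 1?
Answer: -539/5 ≈ -107.80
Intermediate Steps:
j(N) = -N/5 (j(N) = N*(-1/5) = -N/5)
s(Y) = 1 - 2*Y
(s(j(-2))*(-11))*7**2 = ((1 - (-2)*(-2)/5)*(-11))*7**2 = ((1 - 2*2/5)*(-11))*49 = ((1 - 4/5)*(-11))*49 = ((1/5)*(-11))*49 = -11/5*49 = -539/5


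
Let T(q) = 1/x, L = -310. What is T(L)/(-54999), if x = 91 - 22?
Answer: -1/3794931 ≈ -2.6351e-7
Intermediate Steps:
x = 69
T(q) = 1/69
T(L)/(-54999) = (1/69)/(-54999) = (1/69)*(-1/54999) = -1/3794931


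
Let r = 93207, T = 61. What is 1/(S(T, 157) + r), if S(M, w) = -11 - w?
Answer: 1/93039 ≈ 1.0748e-5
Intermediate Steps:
1/(S(T, 157) + r) = 1/((-11 - 1*157) + 93207) = 1/((-11 - 157) + 93207) = 1/(-168 + 93207) = 1/93039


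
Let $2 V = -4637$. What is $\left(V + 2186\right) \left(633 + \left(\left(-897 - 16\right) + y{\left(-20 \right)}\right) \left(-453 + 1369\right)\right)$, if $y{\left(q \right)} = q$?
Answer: $\frac{226308675}{2} \approx 1.1315 \cdot 10^{8}$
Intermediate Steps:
$V = - \frac{4637}{2}$ ($V = \frac{1}{2} \left(-4637\right) = - \frac{4637}{2} \approx -2318.5$)
$\left(V + 2186\right) \left(633 + \left(\left(-897 - 16\right) + y{\left(-20 \right)}\right) \left(-453 + 1369\right)\right) = \left(- \frac{4637}{2} + 2186\right) \left(633 + \left(\left(-897 - 16\right) - 20\right) \left(-453 + 1369\right)\right) = - \frac{265 \left(633 + \left(\left(-897 - 16\right) - 20\right) 916\right)}{2} = - \frac{265 \left(633 + \left(-913 - 20\right) 916\right)}{2} = - \frac{265 \left(633 - 854628\right)}{2} = \left(- \frac{265}{2}\right) \left(-853995\right) = \frac{226308675}{2}$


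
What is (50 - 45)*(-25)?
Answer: -125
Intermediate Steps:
(50 - 45)*(-25) = 5*(-25) = -125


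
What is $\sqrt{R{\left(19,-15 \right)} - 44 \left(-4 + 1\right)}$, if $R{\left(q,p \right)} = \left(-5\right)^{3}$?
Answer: $\sqrt{7} \approx 2.6458$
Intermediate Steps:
$R{\left(q,p \right)} = -125$
$\sqrt{R{\left(19,-15 \right)} - 44 \left(-4 + 1\right)} = \sqrt{-125 - 44 \left(-4 + 1\right)} = \sqrt{-125 - -132} = \sqrt{-125 + 132} = \sqrt{7}$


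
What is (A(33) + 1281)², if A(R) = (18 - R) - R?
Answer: 1520289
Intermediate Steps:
A(R) = 18 - 2*R
(A(33) + 1281)² = ((18 - 2*33) + 1281)² = ((18 - 66) + 1281)² = (-48 + 1281)² = 1233² = 1520289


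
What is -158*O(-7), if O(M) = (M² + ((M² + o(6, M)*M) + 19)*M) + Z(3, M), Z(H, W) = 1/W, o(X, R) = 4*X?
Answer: -828236/7 ≈ -1.1832e+5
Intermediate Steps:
O(M) = 1/M + M² + M*(19 + M² + 24*M) (O(M) = (M² + ((M² + (4*6)*M) + 19)*M) + 1/M = (M² + ((M² + 24*M) + 19)*M) + 1/M = (M² + (19 + M² + 24*M)*M) + 1/M = (M² + M*(19 + M² + 24*M)) + 1/M = 1/M + M² + M*(19 + M² + 24*M))
-158*O(-7) = -158*(1 + (-7)²*(19 + (-7)² + 25*(-7)))/(-7) = -(-158)*(1 + 49*(19 + 49 - 175))/7 = -(-158)*(1 + 49*(-107))/7 = -(-158)*(1 - 5243)/7 = -(-158)*(-5242)/7 = -158*5242/7 = -828236/7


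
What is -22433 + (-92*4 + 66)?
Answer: -22735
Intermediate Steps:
-22433 + (-92*4 + 66) = -22433 + (-368 + 66) = -22433 - 302 = -22735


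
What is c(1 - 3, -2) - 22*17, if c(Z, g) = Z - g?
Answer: -374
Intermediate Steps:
c(1 - 3, -2) - 22*17 = ((1 - 3) - 1*(-2)) - 22*17 = (-2 + 2) - 374 = 0 - 374 = -374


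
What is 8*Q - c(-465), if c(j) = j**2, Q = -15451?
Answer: -339833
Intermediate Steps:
8*Q - c(-465) = 8*(-15451) - 1*(-465)**2 = -123608 - 1*216225 = -123608 - 216225 = -339833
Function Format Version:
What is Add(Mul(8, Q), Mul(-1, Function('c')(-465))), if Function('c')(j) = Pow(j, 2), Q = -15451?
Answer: -339833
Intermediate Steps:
Add(Mul(8, Q), Mul(-1, Function('c')(-465))) = Add(Mul(8, -15451), Mul(-1, Pow(-465, 2))) = Add(-123608, Mul(-1, 216225)) = Add(-123608, -216225) = -339833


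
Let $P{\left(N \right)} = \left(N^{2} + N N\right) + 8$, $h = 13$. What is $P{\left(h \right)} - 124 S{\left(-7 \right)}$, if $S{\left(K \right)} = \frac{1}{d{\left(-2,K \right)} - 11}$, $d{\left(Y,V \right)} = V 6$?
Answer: $\frac{18462}{53} \approx 348.34$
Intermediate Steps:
$d{\left(Y,V \right)} = 6 V$
$S{\left(K \right)} = \frac{1}{-11 + 6 K}$ ($S{\left(K \right)} = \frac{1}{6 K - 11} = \frac{1}{-11 + 6 K}$)
$P{\left(N \right)} = 8 + 2 N^{2}$ ($P{\left(N \right)} = \left(N^{2} + N^{2}\right) + 8 = 2 N^{2} + 8 = 8 + 2 N^{2}$)
$P{\left(h \right)} - 124 S{\left(-7 \right)} = \left(8 + 2 \cdot 13^{2}\right) - \frac{124}{-11 + 6 \left(-7\right)} = \left(8 + 2 \cdot 169\right) - \frac{124}{-11 - 42} = \left(8 + 338\right) - \frac{124}{-53} = 346 - - \frac{124}{53} = 346 + \frac{124}{53} = \frac{18462}{53}$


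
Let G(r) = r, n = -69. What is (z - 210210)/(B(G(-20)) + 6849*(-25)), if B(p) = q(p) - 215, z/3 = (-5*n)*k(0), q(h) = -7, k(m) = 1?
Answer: 69725/57149 ≈ 1.2201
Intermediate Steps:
z = 1035 (z = 3*(-5*(-69)*1) = 3*(345*1) = 3*345 = 1035)
B(p) = -222 (B(p) = -7 - 215 = -222)
(z - 210210)/(B(G(-20)) + 6849*(-25)) = (1035 - 210210)/(-222 + 6849*(-25)) = -209175/(-222 - 171225) = -209175/(-171447) = -209175*(-1/171447) = 69725/57149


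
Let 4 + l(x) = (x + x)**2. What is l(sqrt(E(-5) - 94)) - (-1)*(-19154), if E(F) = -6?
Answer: -19558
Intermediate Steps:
l(x) = -4 + 4*x**2 (l(x) = -4 + (x + x)**2 = -4 + (2*x)**2 = -4 + 4*x**2)
l(sqrt(E(-5) - 94)) - (-1)*(-19154) = (-4 + 4*(sqrt(-6 - 94))**2) - (-1)*(-19154) = (-4 + 4*(sqrt(-100))**2) - 1*19154 = (-4 + 4*(10*I)**2) - 19154 = (-4 + 4*(-100)) - 19154 = (-4 - 400) - 19154 = -404 - 19154 = -19558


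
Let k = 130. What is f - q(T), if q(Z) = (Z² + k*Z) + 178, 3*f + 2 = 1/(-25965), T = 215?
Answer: -5791778866/77895 ≈ -74354.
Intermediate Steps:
f = -51931/77895 (f = -⅔ + (⅓)/(-25965) = -⅔ + (⅓)*(-1/25965) = -⅔ - 1/77895 = -51931/77895 ≈ -0.66668)
q(Z) = 178 + Z² + 130*Z (q(Z) = (Z² + 130*Z) + 178 = 178 + Z² + 130*Z)
f - q(T) = -51931/77895 - (178 + 215² + 130*215) = -51931/77895 - (178 + 46225 + 27950) = -51931/77895 - 1*74353 = -51931/77895 - 74353 = -5791778866/77895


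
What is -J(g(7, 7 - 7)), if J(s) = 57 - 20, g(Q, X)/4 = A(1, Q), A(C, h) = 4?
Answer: -37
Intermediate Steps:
g(Q, X) = 16 (g(Q, X) = 4*4 = 16)
J(s) = 37
-J(g(7, 7 - 7)) = -1*37 = -37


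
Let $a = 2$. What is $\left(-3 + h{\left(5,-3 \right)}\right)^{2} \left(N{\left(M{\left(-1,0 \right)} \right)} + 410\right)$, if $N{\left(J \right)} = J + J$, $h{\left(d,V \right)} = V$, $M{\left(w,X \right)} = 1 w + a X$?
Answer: $14688$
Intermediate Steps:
$M{\left(w,X \right)} = w + 2 X$ ($M{\left(w,X \right)} = 1 w + 2 X = w + 2 X$)
$N{\left(J \right)} = 2 J$
$\left(-3 + h{\left(5,-3 \right)}\right)^{2} \left(N{\left(M{\left(-1,0 \right)} \right)} + 410\right) = \left(-3 - 3\right)^{2} \left(2 \left(-1 + 2 \cdot 0\right) + 410\right) = \left(-6\right)^{2} \left(2 \left(-1 + 0\right) + 410\right) = 36 \left(2 \left(-1\right) + 410\right) = 36 \left(-2 + 410\right) = 36 \cdot 408 = 14688$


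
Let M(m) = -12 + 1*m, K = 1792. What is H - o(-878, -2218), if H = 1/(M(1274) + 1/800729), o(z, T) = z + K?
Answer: -923614478357/1010519999 ≈ -914.00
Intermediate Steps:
M(m) = -12 + m
o(z, T) = 1792 + z (o(z, T) = z + 1792 = 1792 + z)
H = 800729/1010519999 (H = 1/((-12 + 1274) + 1/800729) = 1/(1262 + 1/800729) = 1/(1010519999/800729) = 800729/1010519999 ≈ 0.00079239)
H - o(-878, -2218) = 800729/1010519999 - (1792 - 878) = 800729/1010519999 - 1*914 = 800729/1010519999 - 914 = -923614478357/1010519999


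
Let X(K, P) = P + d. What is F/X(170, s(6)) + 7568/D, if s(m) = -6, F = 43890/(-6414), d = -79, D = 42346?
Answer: 99742731/384776929 ≈ 0.25922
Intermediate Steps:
F = -7315/1069 (F = 43890*(-1/6414) = -7315/1069 ≈ -6.8428)
X(K, P) = -79 + P (X(K, P) = P - 79 = -79 + P)
F/X(170, s(6)) + 7568/D = -7315/(1069*(-79 - 6)) + 7568/42346 = -7315/1069/(-85) + 7568*(1/42346) = -7315/1069*(-1/85) + 3784/21173 = 1463/18173 + 3784/21173 = 99742731/384776929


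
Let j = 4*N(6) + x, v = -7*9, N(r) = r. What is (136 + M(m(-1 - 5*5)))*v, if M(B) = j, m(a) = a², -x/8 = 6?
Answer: -7056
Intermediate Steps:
x = -48 (x = -8*6 = -48)
v = -63
j = -24 (j = 4*6 - 48 = 24 - 48 = -24)
M(B) = -24
(136 + M(m(-1 - 5*5)))*v = (136 - 24)*(-63) = 112*(-63) = -7056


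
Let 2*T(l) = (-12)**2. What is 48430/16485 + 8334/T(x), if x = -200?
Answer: 1565255/13188 ≈ 118.69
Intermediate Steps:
T(l) = 72 (T(l) = (1/2)*(-12)**2 = (1/2)*144 = 72)
48430/16485 + 8334/T(x) = 48430/16485 + 8334/72 = 48430*(1/16485) + 8334*(1/72) = 9686/3297 + 463/4 = 1565255/13188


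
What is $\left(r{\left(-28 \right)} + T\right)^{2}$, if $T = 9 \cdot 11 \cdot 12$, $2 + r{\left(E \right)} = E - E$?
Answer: $1406596$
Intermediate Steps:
$r{\left(E \right)} = -2$ ($r{\left(E \right)} = -2 + \left(E - E\right) = -2 + 0 = -2$)
$T = 1188$ ($T = 99 \cdot 12 = 1188$)
$\left(r{\left(-28 \right)} + T\right)^{2} = \left(-2 + 1188\right)^{2} = 1186^{2} = 1406596$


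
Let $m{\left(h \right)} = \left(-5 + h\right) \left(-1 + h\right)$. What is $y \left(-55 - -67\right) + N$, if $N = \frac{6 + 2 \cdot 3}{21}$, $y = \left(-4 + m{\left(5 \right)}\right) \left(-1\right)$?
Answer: $\frac{340}{7} \approx 48.571$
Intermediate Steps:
$m{\left(h \right)} = \left(-1 + h\right) \left(-5 + h\right)$
$y = 4$ ($y = \left(-4 + \left(5 + 5^{2} - 30\right)\right) \left(-1\right) = \left(-4 + \left(5 + 25 - 30\right)\right) \left(-1\right) = \left(-4 + 0\right) \left(-1\right) = \left(-4\right) \left(-1\right) = 4$)
$N = \frac{4}{7}$ ($N = \left(6 + 6\right) \frac{1}{21} = 12 \cdot \frac{1}{21} = \frac{4}{7} \approx 0.57143$)
$y \left(-55 - -67\right) + N = 4 \left(-55 - -67\right) + \frac{4}{7} = 4 \left(-55 + 67\right) + \frac{4}{7} = 4 \cdot 12 + \frac{4}{7} = 48 + \frac{4}{7} = \frac{340}{7}$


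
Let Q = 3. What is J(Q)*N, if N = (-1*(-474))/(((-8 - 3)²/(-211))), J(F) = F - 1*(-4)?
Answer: -700098/121 ≈ -5785.9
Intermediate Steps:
J(F) = 4 + F (J(F) = F + 4 = 4 + F)
N = -100014/121 (N = 474/(((-11)²*(-1/211))) = 474/((121*(-1/211))) = 474/(-121/211) = 474*(-211/121) = -100014/121 ≈ -826.56)
J(Q)*N = (4 + 3)*(-100014/121) = 7*(-100014/121) = -700098/121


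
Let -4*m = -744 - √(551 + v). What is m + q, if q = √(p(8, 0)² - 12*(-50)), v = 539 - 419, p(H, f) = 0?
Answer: 186 + 10*√6 + √671/4 ≈ 216.97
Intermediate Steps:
v = 120
m = 186 + √671/4 (m = -(-744 - √(551 + 120))/4 = -(-744 - √671)/4 = 186 + √671/4 ≈ 192.48)
q = 10*√6 (q = √(0² - 12*(-50)) = √(0 + 600) = √600 = 10*√6 ≈ 24.495)
m + q = (186 + √671/4) + 10*√6 = 186 + 10*√6 + √671/4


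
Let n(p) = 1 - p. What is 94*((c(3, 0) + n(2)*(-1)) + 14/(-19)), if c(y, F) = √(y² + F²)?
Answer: 5828/19 ≈ 306.74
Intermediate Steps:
c(y, F) = √(F² + y²)
94*((c(3, 0) + n(2)*(-1)) + 14/(-19)) = 94*((√(0² + 3²) + (1 - 1*2)*(-1)) + 14/(-19)) = 94*((√(0 + 9) + (1 - 2)*(-1)) + 14*(-1/19)) = 94*((√9 - 1*(-1)) - 14/19) = 94*((3 + 1) - 14/19) = 94*(4 - 14/19) = 94*(62/19) = 5828/19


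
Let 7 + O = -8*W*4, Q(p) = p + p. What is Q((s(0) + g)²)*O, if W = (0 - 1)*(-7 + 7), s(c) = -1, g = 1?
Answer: 0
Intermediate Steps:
W = 0 (W = -1*0 = 0)
Q(p) = 2*p
O = -7 (O = -7 - 8*0*4 = -7 + 0*4 = -7 + 0 = -7)
Q((s(0) + g)²)*O = (2*(-1 + 1)²)*(-7) = (2*0²)*(-7) = (2*0)*(-7) = 0*(-7) = 0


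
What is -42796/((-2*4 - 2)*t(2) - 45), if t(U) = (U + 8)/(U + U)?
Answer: 21398/35 ≈ 611.37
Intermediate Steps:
t(U) = (8 + U)/(2*U) (t(U) = (8 + U)/((2*U)) = (8 + U)*(1/(2*U)) = (8 + U)/(2*U))
-42796/((-2*4 - 2)*t(2) - 45) = -42796/((-2*4 - 2)*((½)*(8 + 2)/2) - 45) = -42796/((-8 - 2)*((½)*(½)*10) - 45) = -42796/(-10*5/2 - 45) = -42796/(-25 - 45) = -42796/(-70) = -42796*(-1/70) = 21398/35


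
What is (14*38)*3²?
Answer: 4788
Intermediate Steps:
(14*38)*3² = 532*9 = 4788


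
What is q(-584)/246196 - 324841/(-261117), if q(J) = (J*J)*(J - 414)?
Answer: -22199358489515/16071490233 ≈ -1381.3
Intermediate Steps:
q(J) = J**2*(-414 + J)
q(-584)/246196 - 324841/(-261117) = ((-584)**2*(-414 - 584))/246196 - 324841/(-261117) = (341056*(-998))*(1/246196) - 324841*(-1/261117) = -340373888*1/246196 + 324841/261117 = -85093472/61549 + 324841/261117 = -22199358489515/16071490233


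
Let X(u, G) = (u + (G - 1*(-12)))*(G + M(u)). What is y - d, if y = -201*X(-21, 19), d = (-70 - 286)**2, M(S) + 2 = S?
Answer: -118696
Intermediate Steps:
M(S) = -2 + S
d = 126736 (d = (-356)**2 = 126736)
X(u, G) = (-2 + G + u)*(12 + G + u) (X(u, G) = (u + (G - 1*(-12)))*(G + (-2 + u)) = (u + (G + 12))*(-2 + G + u) = (u + (12 + G))*(-2 + G + u) = (12 + G + u)*(-2 + G + u) = (-2 + G + u)*(12 + G + u))
y = 8040 (y = -201*(-24 + 19**2 + (-21)**2 + 10*19 + 10*(-21) + 2*19*(-21)) = -201*(-24 + 361 + 441 + 190 - 210 - 798) = -201*(-40) = 8040)
y - d = 8040 - 1*126736 = 8040 - 126736 = -118696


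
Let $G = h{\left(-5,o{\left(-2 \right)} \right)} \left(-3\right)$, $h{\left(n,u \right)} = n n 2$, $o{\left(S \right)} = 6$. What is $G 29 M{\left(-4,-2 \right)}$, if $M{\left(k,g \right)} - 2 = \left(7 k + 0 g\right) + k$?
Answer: $130500$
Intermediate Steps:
$h{\left(n,u \right)} = 2 n^{2}$ ($h{\left(n,u \right)} = n^{2} \cdot 2 = 2 n^{2}$)
$M{\left(k,g \right)} = 2 + 8 k$ ($M{\left(k,g \right)} = 2 + \left(\left(7 k + 0 g\right) + k\right) = 2 + \left(\left(7 k + 0\right) + k\right) = 2 + \left(7 k + k\right) = 2 + 8 k$)
$G = -150$ ($G = 2 \left(-5\right)^{2} \left(-3\right) = 2 \cdot 25 \left(-3\right) = 50 \left(-3\right) = -150$)
$G 29 M{\left(-4,-2 \right)} = \left(-150\right) 29 \left(2 + 8 \left(-4\right)\right) = - 4350 \left(2 - 32\right) = \left(-4350\right) \left(-30\right) = 130500$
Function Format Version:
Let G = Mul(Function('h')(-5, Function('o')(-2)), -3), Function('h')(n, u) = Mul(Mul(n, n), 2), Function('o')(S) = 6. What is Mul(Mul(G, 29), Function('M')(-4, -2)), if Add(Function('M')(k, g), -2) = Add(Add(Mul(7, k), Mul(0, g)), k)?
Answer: 130500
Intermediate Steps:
Function('h')(n, u) = Mul(2, Pow(n, 2)) (Function('h')(n, u) = Mul(Pow(n, 2), 2) = Mul(2, Pow(n, 2)))
Function('M')(k, g) = Add(2, Mul(8, k)) (Function('M')(k, g) = Add(2, Add(Add(Mul(7, k), Mul(0, g)), k)) = Add(2, Add(Add(Mul(7, k), 0), k)) = Add(2, Add(Mul(7, k), k)) = Add(2, Mul(8, k)))
G = -150 (G = Mul(Mul(2, Pow(-5, 2)), -3) = Mul(Mul(2, 25), -3) = Mul(50, -3) = -150)
Mul(Mul(G, 29), Function('M')(-4, -2)) = Mul(Mul(-150, 29), Add(2, Mul(8, -4))) = Mul(-4350, Add(2, -32)) = Mul(-4350, -30) = 130500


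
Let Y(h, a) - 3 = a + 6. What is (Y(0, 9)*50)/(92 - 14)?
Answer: 150/13 ≈ 11.538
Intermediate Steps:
Y(h, a) = 9 + a (Y(h, a) = 3 + (a + 6) = 3 + (6 + a) = 9 + a)
(Y(0, 9)*50)/(92 - 14) = ((9 + 9)*50)/(92 - 14) = (18*50)/78 = 900*(1/78) = 150/13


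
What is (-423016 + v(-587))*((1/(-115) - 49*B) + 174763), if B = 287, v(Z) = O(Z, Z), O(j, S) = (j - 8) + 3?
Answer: -7828487220392/115 ≈ -6.8074e+10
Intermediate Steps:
O(j, S) = -5 + j (O(j, S) = (-8 + j) + 3 = -5 + j)
v(Z) = -5 + Z
(-423016 + v(-587))*((1/(-115) - 49*B) + 174763) = (-423016 + (-5 - 587))*((1/(-115) - 49*287) + 174763) = (-423016 - 592)*((-1/115 - 14063) + 174763) = -423608*(-1617246/115 + 174763) = -423608*18480499/115 = -7828487220392/115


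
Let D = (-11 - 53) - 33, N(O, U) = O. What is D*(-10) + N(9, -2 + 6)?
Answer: 979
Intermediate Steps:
D = -97 (D = -64 - 33 = -97)
D*(-10) + N(9, -2 + 6) = -97*(-10) + 9 = 970 + 9 = 979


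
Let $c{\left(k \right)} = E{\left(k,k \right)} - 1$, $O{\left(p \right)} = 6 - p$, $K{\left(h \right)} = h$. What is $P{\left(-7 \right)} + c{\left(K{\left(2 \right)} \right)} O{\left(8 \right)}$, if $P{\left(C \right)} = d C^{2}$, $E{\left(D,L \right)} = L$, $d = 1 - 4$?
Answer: $-149$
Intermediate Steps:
$d = -3$
$c{\left(k \right)} = -1 + k$ ($c{\left(k \right)} = k - 1 = -1 + k$)
$P{\left(C \right)} = - 3 C^{2}$
$P{\left(-7 \right)} + c{\left(K{\left(2 \right)} \right)} O{\left(8 \right)} = - 3 \left(-7\right)^{2} + \left(-1 + 2\right) \left(6 - 8\right) = \left(-3\right) 49 + 1 \left(6 - 8\right) = -147 + 1 \left(-2\right) = -147 - 2 = -149$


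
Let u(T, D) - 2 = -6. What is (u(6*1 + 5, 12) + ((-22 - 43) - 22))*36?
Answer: -3276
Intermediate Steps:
u(T, D) = -4 (u(T, D) = 2 - 6 = -4)
(u(6*1 + 5, 12) + ((-22 - 43) - 22))*36 = (-4 + ((-22 - 43) - 22))*36 = (-4 + (-65 - 22))*36 = (-4 - 87)*36 = -91*36 = -3276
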